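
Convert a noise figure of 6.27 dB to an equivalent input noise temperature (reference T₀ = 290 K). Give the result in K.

F = 10^(6.27/10) = 4.23643
T_e = (F − 1)·T₀ = (4.23643 − 1) × 290 = 939 K

939 K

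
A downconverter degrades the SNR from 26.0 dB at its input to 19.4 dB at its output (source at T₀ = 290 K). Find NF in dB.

NF (dB) = SNR_in(dB) − SNR_out(dB) when the source is at T₀
NF = 26.0 − 19.4 = 6.6 dB

6.6 dB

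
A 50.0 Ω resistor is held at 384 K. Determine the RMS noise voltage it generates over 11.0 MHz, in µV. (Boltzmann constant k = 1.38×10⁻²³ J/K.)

3.41 µV

V_n = √(4kTRB)
4kTRB = 4 × 1.38×10⁻²³ × 384 × 5.00×10¹ × 1.10×10⁷ = 1.17×10⁻¹¹ V²
V_n = √(1.17×10⁻¹¹) = 3.41×10⁻⁶ V = 3.41 µV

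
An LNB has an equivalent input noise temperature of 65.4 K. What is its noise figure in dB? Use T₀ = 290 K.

0.883 dB

F = 1 + T_e/T₀ = 1 + 65.4/290 = 1.22552
NF = 10 log₁₀(1.22552) = 0.883 dB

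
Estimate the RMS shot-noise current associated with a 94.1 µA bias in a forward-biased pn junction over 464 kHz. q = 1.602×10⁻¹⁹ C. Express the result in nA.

I_n = √(2qI·B)
2qI·B = 2 × 1.602×10⁻¹⁹ × 9.41×10⁻⁵ × 4.64×10⁵ = 1.40×10⁻¹⁷ A²
I_n = √(1.40×10⁻¹⁷) = 3.74×10⁻⁹ A = 3.74 nA

3.74 nA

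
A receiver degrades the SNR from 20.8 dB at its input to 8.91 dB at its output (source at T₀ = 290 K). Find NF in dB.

NF (dB) = SNR_in(dB) − SNR_out(dB) when the source is at T₀
NF = 20.8 − 8.91 = 11.89 dB

11.89 dB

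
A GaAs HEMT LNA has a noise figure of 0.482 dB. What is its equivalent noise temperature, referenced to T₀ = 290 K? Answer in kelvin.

34.0 K

F = 10^(0.482/10) = 1.11738
T_e = (F − 1)·T₀ = (1.11738 − 1) × 290 = 34.0 K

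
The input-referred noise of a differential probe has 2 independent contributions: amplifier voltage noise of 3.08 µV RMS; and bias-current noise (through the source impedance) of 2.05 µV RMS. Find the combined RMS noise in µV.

3.70 µV

Uncorrelated sources add in power (mean-square): V_tot = √(ΣV_i²)
V_tot = √[(3.08×10⁻⁶)² + (2.05×10⁻⁶)²] = 3.70×10⁻⁶ V = 3.70 µV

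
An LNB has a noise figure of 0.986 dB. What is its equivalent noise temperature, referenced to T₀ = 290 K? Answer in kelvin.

73.9 K

F = 10^(0.986/10) = 1.25487
T_e = (F − 1)·T₀ = (1.25487 − 1) × 290 = 73.9 K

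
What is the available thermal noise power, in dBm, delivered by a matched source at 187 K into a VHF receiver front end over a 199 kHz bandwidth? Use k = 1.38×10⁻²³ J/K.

−122.9 dBm

P_n = kTB = 1.38×10⁻²³ × 187 × 1.99×10⁵ = 5.14×10⁻¹⁶ W
In dBm: 10 log₁₀(5.14×10⁻¹⁶ / 10⁻³) = −122.9 dBm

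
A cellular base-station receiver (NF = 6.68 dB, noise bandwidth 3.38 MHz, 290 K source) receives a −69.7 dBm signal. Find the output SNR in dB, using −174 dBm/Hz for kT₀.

32.3 dB

Noise floor: N = −174 + 10 log₁₀(B) + NF
10 log₁₀(3.38×10⁶) = 65.29 dB
N = −174 + 65.29 + 6.68 = −102.03 dBm
SNR = P_sig − N = −69.7 − (−102.03) = 32.33 dB → 32.3 dB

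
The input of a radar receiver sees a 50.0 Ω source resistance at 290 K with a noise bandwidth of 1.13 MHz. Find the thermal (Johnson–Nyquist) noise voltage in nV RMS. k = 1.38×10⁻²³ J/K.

951 nV

V_n = √(4kTRB)
4kTRB = 4 × 1.38×10⁻²³ × 290 × 5.00×10¹ × 1.13×10⁶ = 9.04×10⁻¹³ V²
V_n = √(9.04×10⁻¹³) = 9.51×10⁻⁷ V = 951 nV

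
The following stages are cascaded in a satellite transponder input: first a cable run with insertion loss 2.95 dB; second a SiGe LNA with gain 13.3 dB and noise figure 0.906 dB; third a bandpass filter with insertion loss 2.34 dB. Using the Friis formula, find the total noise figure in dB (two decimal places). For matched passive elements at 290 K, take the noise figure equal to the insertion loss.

Convert to linear (a loss of L dB is a gain of −L dB): F_i = 10^(NF_i/10), G_i = 10^(G_i,dB/10)
  Stage 1: F_1 = 10^(2.95/10) = 1.972, G_1 = 10^(−2.95/10) = 0.5070
  Stage 2: F_2 = 10^(0.906/10) = 1.232, G_2 = 10^(13.3/10) = 21.38
  Stage 3: F_3 = 10^(2.34/10) = 1.714, G_3 = 10^(−2.34/10) = 0.5834
Friis cascade:
  F = 1.972 + (1.232 − 1)/0.5070 + (1.714 − 1)/10.84 = 2.496
NF = 10 log₁₀(2.496) = 3.97 dB

3.97 dB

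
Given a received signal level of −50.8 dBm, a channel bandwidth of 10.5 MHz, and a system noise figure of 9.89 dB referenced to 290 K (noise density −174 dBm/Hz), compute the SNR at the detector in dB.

43.1 dB

Noise floor: N = −174 + 10 log₁₀(B) + NF
10 log₁₀(1.05×10⁷) = 70.21 dB
N = −174 + 70.21 + 9.89 = −93.90 dBm
SNR = P_sig − N = −50.8 − (−93.90) = 43.10 dB → 43.1 dB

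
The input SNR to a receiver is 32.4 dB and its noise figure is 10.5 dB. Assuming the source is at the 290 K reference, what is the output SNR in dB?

By definition F = SNR_in/SNR_out, so in dB: SNR_out = SNR_in − NF
SNR_out = 32.4 − 10.5 = 21.9 dB

21.9 dB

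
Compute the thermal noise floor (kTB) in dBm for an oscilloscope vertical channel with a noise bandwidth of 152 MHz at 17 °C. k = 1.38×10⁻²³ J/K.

T = 17 °C + 273.15 = 290.15 K
P_n = kTB = 1.38×10⁻²³ × 290.15 × 1.52×10⁸ = 6.09×10⁻¹³ W
In dBm: 10 log₁₀(6.09×10⁻¹³ / 10⁻³) = −92.2 dBm

−92.2 dBm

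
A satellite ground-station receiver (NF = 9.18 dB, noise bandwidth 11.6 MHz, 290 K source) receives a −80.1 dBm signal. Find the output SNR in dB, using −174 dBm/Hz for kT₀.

14.1 dB

Noise floor: N = −174 + 10 log₁₀(B) + NF
10 log₁₀(1.16×10⁷) = 70.64 dB
N = −174 + 70.64 + 9.18 = −94.18 dBm
SNR = P_sig − N = −80.1 − (−94.18) = 14.08 dB → 14.1 dB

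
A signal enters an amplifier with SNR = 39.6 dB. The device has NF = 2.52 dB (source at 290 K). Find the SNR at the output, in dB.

By definition F = SNR_in/SNR_out, so in dB: SNR_out = SNR_in − NF
SNR_out = 39.6 − 2.52 = 37.08 dB

37.08 dB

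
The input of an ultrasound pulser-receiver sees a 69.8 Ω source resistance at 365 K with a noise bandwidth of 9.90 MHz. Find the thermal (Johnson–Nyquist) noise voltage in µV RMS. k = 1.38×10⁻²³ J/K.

V_n = √(4kTRB)
4kTRB = 4 × 1.38×10⁻²³ × 365 × 6.98×10¹ × 9.90×10⁶ = 1.39×10⁻¹¹ V²
V_n = √(1.39×10⁻¹¹) = 3.73×10⁻⁶ V = 3.73 µV

3.73 µV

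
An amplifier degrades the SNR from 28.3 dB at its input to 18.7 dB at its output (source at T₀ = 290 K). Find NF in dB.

NF (dB) = SNR_in(dB) − SNR_out(dB) when the source is at T₀
NF = 28.3 − 18.7 = 9.6 dB

9.6 dB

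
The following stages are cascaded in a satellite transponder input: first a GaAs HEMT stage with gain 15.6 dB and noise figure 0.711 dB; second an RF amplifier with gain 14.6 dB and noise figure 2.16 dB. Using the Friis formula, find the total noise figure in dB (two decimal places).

Convert to linear (a loss of L dB is a gain of −L dB): F_i = 10^(NF_i/10), G_i = 10^(G_i,dB/10)
  Stage 1: F_1 = 10^(0.711/10) = 1.178, G_1 = 10^(15.6/10) = 36.31
  Stage 2: F_2 = 10^(2.16/10) = 1.644, G_2 = 10^(14.6/10) = 28.84
Friis cascade:
  F = 1.178 + (1.644 − 1)/36.31 = 1.196
NF = 10 log₁₀(1.196) = 0.78 dB

0.78 dB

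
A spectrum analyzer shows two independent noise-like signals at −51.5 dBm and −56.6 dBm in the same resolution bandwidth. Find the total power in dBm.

−50.3 dBm

Convert to linear, add, convert back:
P₁ = 7.08×10⁻⁹ W, P₂ = 2.19×10⁻⁹ W
P_tot = 9.27×10⁻⁹ W → 10 log₁₀(P_tot / 10⁻³) = −50.3 dBm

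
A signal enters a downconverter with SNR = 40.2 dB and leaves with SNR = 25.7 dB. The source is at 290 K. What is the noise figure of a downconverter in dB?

14.5 dB

NF (dB) = SNR_in(dB) − SNR_out(dB) when the source is at T₀
NF = 40.2 − 25.7 = 14.5 dB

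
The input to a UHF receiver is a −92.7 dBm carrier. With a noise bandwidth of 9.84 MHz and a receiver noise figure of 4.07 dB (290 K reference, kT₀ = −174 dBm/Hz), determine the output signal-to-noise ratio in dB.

Noise floor: N = −174 + 10 log₁₀(B) + NF
10 log₁₀(9.84×10⁶) = 69.93 dB
N = −174 + 69.93 + 4.07 = −100.00 dBm
SNR = P_sig − N = −92.7 − (−100.00) = 7.30 dB → 7.3 dB

7.3 dB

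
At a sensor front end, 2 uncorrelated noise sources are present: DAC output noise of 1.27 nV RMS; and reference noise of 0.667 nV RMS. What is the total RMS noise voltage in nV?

Uncorrelated sources add in power (mean-square): V_tot = √(ΣV_i²)
V_tot = √[(1.27×10⁻⁹)² + (6.67×10⁻¹⁰)²] = 1.43×10⁻⁹ V = 1.43 nV

1.43 nV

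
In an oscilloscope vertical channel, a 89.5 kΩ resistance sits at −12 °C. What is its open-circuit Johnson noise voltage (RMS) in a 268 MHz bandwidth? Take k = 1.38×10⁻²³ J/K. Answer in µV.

588 µV

T = −12 °C + 273.15 = 261.15 K
V_n = √(4kTRB)
4kTRB = 4 × 1.38×10⁻²³ × 261.15 × 8.95×10⁴ × 2.68×10⁸ = 3.46×10⁻⁷ V²
V_n = √(3.46×10⁻⁷) = 5.88×10⁻⁴ V = 588 µV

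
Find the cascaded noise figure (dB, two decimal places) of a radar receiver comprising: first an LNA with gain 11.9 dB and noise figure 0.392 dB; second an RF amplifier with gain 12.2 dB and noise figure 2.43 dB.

0.58 dB

Convert to linear (a loss of L dB is a gain of −L dB): F_i = 10^(NF_i/10), G_i = 10^(G_i,dB/10)
  Stage 1: F_1 = 10^(0.392/10) = 1.094, G_1 = 10^(11.9/10) = 15.49
  Stage 2: F_2 = 10^(2.43/10) = 1.750, G_2 = 10^(12.2/10) = 16.60
Friis cascade:
  F = 1.094 + (1.750 − 1)/15.49 = 1.143
NF = 10 log₁₀(1.143) = 0.58 dB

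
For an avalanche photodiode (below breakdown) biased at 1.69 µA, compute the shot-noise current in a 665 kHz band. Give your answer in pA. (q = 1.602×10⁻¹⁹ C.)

I_n = √(2qI·B)
2qI·B = 2 × 1.602×10⁻¹⁹ × 1.69×10⁻⁶ × 6.65×10⁵ = 3.60×10⁻¹⁹ A²
I_n = √(3.60×10⁻¹⁹) = 6.00×10⁻¹⁰ A = 600 pA

600 pA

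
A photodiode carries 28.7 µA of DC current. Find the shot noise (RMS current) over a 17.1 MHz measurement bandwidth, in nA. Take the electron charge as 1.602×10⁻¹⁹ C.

I_n = √(2qI·B)
2qI·B = 2 × 1.602×10⁻¹⁹ × 2.87×10⁻⁵ × 1.71×10⁷ = 1.57×10⁻¹⁶ A²
I_n = √(1.57×10⁻¹⁶) = 1.25×10⁻⁸ A = 12.5 nA

12.5 nA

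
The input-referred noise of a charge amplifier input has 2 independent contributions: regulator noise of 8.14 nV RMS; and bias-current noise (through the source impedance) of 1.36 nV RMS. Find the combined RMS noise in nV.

Uncorrelated sources add in power (mean-square): V_tot = √(ΣV_i²)
V_tot = √[(8.14×10⁻⁹)² + (1.36×10⁻⁹)²] = 8.25×10⁻⁹ V = 8.25 nV

8.25 nV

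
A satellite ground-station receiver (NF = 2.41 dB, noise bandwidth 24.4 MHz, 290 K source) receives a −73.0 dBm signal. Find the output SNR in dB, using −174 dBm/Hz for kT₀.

Noise floor: N = −174 + 10 log₁₀(B) + NF
10 log₁₀(2.44×10⁷) = 73.87 dB
N = −174 + 73.87 + 2.41 = −97.72 dBm
SNR = P_sig − N = −73.0 − (−97.72) = 24.72 dB → 24.7 dB

24.7 dB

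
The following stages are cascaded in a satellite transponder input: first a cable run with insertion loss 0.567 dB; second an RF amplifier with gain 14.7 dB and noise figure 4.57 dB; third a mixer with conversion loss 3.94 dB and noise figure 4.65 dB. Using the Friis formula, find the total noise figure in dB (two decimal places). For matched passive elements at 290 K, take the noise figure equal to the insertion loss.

5.23 dB

Convert to linear (a loss of L dB is a gain of −L dB): F_i = 10^(NF_i/10), G_i = 10^(G_i,dB/10)
  Stage 1: F_1 = 10^(0.567/10) = 1.139, G_1 = 10^(−0.567/10) = 0.8776
  Stage 2: F_2 = 10^(4.57/10) = 2.864, G_2 = 10^(14.7/10) = 29.51
  Stage 3: F_3 = 10^(4.65/10) = 2.917, G_3 = 10^(−3.94/10) = 0.4036
Friis cascade:
  F = 1.139 + (2.864 − 1)/0.8776 + (2.917 − 1)/25.90 = 3.338
NF = 10 log₁₀(3.338) = 5.23 dB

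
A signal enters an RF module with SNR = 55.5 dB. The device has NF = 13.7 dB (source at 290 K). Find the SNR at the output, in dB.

By definition F = SNR_in/SNR_out, so in dB: SNR_out = SNR_in − NF
SNR_out = 55.5 − 13.7 = 41.8 dB

41.8 dB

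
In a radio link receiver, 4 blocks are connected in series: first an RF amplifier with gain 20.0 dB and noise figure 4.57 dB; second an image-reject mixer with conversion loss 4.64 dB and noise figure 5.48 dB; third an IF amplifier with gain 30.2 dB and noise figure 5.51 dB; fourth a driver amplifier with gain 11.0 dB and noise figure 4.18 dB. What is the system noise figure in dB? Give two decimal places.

4.72 dB

Convert to linear (a loss of L dB is a gain of −L dB): F_i = 10^(NF_i/10), G_i = 10^(G_i,dB/10)
  Stage 1: F_1 = 10^(4.57/10) = 2.864, G_1 = 10^(20.0/10) = 100.0
  Stage 2: F_2 = 10^(5.48/10) = 3.532, G_2 = 10^(−4.64/10) = 0.3436
  Stage 3: F_3 = 10^(5.51/10) = 3.556, G_3 = 10^(30.2/10) = 1047
  Stage 4: F_4 = 10^(4.18/10) = 2.618, G_4 = 10^(11.0/10) = 12.59
Friis cascade:
  F = 2.864 + (3.532 − 1)/100.0 + (3.556 − 1)/34.36 + (2.618 − 1)/3.597×10⁴ = 2.964
NF = 10 log₁₀(2.964) = 4.72 dB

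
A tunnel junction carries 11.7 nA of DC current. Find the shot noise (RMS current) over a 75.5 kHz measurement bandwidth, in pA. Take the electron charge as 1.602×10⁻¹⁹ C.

16.8 pA

I_n = √(2qI·B)
2qI·B = 2 × 1.602×10⁻¹⁹ × 1.17×10⁻⁸ × 7.55×10⁴ = 2.83×10⁻²² A²
I_n = √(2.83×10⁻²²) = 1.68×10⁻¹¹ A = 16.8 pA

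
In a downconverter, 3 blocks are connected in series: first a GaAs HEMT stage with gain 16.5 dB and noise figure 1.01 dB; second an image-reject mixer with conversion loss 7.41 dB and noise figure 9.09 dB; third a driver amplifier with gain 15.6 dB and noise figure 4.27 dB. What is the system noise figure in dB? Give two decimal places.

Convert to linear (a loss of L dB is a gain of −L dB): F_i = 10^(NF_i/10), G_i = 10^(G_i,dB/10)
  Stage 1: F_1 = 10^(1.01/10) = 1.262, G_1 = 10^(16.5/10) = 44.67
  Stage 2: F_2 = 10^(9.09/10) = 8.110, G_2 = 10^(−7.41/10) = 0.1816
  Stage 3: F_3 = 10^(4.27/10) = 2.673, G_3 = 10^(15.6/10) = 36.31
Friis cascade:
  F = 1.262 + (8.110 − 1)/44.67 + (2.673 − 1)/8.110 = 1.627
NF = 10 log₁₀(1.627) = 2.11 dB

2.11 dB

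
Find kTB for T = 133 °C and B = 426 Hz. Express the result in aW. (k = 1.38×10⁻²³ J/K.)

T = 133 °C + 273.15 = 406.15 K
P_n = kTB = 1.38×10⁻²³ × 406.15 × 4.26×10² = 2.39×10⁻¹⁸ W = 2.39 aW

2.39 aW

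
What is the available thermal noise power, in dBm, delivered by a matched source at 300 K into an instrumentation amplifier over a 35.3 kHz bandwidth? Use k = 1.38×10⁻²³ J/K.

−128.4 dBm

P_n = kTB = 1.38×10⁻²³ × 300 × 3.53×10⁴ = 1.46×10⁻¹⁶ W
In dBm: 10 log₁₀(1.46×10⁻¹⁶ / 10⁻³) = −128.4 dBm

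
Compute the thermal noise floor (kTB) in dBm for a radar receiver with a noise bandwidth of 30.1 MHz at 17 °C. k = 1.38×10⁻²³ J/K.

−99.2 dBm

T = 17 °C + 273.15 = 290.15 K
P_n = kTB = 1.38×10⁻²³ × 290.15 × 3.01×10⁷ = 1.21×10⁻¹³ W
In dBm: 10 log₁₀(1.21×10⁻¹³ / 10⁻³) = −99.2 dBm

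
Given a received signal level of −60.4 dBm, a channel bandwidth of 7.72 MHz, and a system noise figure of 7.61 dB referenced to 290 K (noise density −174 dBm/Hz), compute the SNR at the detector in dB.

Noise floor: N = −174 + 10 log₁₀(B) + NF
10 log₁₀(7.72×10⁶) = 68.88 dB
N = −174 + 68.88 + 7.61 = −97.51 dBm
SNR = P_sig − N = −60.4 − (−97.51) = 37.11 dB → 37.1 dB

37.1 dB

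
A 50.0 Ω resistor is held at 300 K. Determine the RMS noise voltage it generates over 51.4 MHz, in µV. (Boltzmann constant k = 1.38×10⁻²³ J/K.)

6.52 µV

V_n = √(4kTRB)
4kTRB = 4 × 1.38×10⁻²³ × 300 × 5.00×10¹ × 5.14×10⁷ = 4.26×10⁻¹¹ V²
V_n = √(4.26×10⁻¹¹) = 6.52×10⁻⁶ V = 6.52 µV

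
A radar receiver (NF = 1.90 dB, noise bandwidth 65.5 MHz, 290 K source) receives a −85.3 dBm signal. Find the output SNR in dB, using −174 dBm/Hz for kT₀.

8.6 dB

Noise floor: N = −174 + 10 log₁₀(B) + NF
10 log₁₀(6.55×10⁷) = 78.16 dB
N = −174 + 78.16 + 1.90 = −93.94 dBm
SNR = P_sig − N = −85.3 − (−93.94) = 8.64 dB → 8.6 dB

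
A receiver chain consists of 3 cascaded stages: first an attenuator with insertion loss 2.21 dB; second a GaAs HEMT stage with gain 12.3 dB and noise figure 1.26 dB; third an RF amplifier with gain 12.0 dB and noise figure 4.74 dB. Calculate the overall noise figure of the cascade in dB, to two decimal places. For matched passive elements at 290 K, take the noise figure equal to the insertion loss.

3.83 dB

Convert to linear (a loss of L dB is a gain of −L dB): F_i = 10^(NF_i/10), G_i = 10^(G_i,dB/10)
  Stage 1: F_1 = 10^(2.21/10) = 1.663, G_1 = 10^(−2.21/10) = 0.6012
  Stage 2: F_2 = 10^(1.26/10) = 1.337, G_2 = 10^(12.3/10) = 16.98
  Stage 3: F_3 = 10^(4.74/10) = 2.979, G_3 = 10^(12.0/10) = 15.85
Friis cascade:
  F = 1.663 + (1.337 − 1)/0.6012 + (2.979 − 1)/10.21 = 2.417
NF = 10 log₁₀(2.417) = 3.83 dB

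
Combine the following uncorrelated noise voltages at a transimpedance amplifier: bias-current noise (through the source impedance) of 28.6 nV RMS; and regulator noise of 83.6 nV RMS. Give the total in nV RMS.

88.4 nV

Uncorrelated sources add in power (mean-square): V_tot = √(ΣV_i²)
V_tot = √[(2.86×10⁻⁸)² + (8.36×10⁻⁸)²] = 8.84×10⁻⁸ V = 88.4 nV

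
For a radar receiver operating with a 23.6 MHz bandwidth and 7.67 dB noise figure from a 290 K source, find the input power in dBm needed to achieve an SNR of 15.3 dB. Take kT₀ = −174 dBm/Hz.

−77.3 dBm

Sensitivity = −174 + 10 log₁₀(B) + NF + SNR_min
= −174 + 73.73 + 7.67 + 15.3
= −77.30 dBm → −77.3 dBm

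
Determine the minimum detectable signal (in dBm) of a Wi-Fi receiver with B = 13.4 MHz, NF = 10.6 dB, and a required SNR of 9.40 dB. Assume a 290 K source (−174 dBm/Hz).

Sensitivity = −174 + 10 log₁₀(B) + NF + SNR_min
= −174 + 71.27 + 10.6 + 9.40
= −82.73 dBm → −82.7 dBm

−82.7 dBm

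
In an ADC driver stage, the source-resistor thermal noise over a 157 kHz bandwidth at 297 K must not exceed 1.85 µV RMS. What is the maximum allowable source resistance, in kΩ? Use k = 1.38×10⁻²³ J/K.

1.33 kΩ

Johnson–Nyquist: V_n = √(4kTRB) ⇒ R = V_n² / (4kTB)
4kTB = 4 × 1.38×10⁻²³ × 297 × 1.57×10⁵ = 2.57×10⁻¹⁵
R = (1.85×10⁻⁶)² / 2.57×10⁻¹⁵ = 1.33×10³ Ω = 1.33 kΩ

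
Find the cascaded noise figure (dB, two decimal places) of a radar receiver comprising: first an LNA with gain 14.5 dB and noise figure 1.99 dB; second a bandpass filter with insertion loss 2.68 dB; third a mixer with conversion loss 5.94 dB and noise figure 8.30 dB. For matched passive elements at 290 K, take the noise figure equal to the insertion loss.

2.99 dB

Convert to linear (a loss of L dB is a gain of −L dB): F_i = 10^(NF_i/10), G_i = 10^(G_i,dB/10)
  Stage 1: F_1 = 10^(1.99/10) = 1.581, G_1 = 10^(14.5/10) = 28.18
  Stage 2: F_2 = 10^(2.68/10) = 1.854, G_2 = 10^(−2.68/10) = 0.5395
  Stage 3: F_3 = 10^(8.30/10) = 6.761, G_3 = 10^(−5.94/10) = 0.2547
Friis cascade:
  F = 1.581 + (1.854 − 1)/28.18 + (6.761 − 1)/15.21 = 1.990
NF = 10 log₁₀(1.990) = 2.99 dB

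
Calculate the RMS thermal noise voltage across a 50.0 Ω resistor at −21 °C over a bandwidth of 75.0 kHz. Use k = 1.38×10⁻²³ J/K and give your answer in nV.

T = −21 °C + 273.15 = 252.15 K
V_n = √(4kTRB)
4kTRB = 4 × 1.38×10⁻²³ × 252.15 × 5.00×10¹ × 7.50×10⁴ = 5.22×10⁻¹⁴ V²
V_n = √(5.22×10⁻¹⁴) = 2.28×10⁻⁷ V = 228 nV

228 nV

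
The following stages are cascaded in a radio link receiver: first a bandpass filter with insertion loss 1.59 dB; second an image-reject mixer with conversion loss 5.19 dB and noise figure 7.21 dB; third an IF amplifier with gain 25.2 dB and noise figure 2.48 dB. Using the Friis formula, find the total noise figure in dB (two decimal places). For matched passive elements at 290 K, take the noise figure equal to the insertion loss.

Convert to linear (a loss of L dB is a gain of −L dB): F_i = 10^(NF_i/10), G_i = 10^(G_i,dB/10)
  Stage 1: F_1 = 10^(1.59/10) = 1.442, G_1 = 10^(−1.59/10) = 0.6934
  Stage 2: F_2 = 10^(7.21/10) = 5.260, G_2 = 10^(−5.19/10) = 0.3027
  Stage 3: F_3 = 10^(2.48/10) = 1.770, G_3 = 10^(25.2/10) = 331.1
Friis cascade:
  F = 1.442 + (5.260 − 1)/0.6934 + (1.770 − 1)/0.2099 = 11.25
NF = 10 log₁₀(11.25) = 10.51 dB

10.51 dB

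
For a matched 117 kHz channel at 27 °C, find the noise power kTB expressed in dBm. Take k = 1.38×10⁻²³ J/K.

T = 27 °C + 273.15 = 300.15 K
P_n = kTB = 1.38×10⁻²³ × 300.15 × 1.17×10⁵ = 4.85×10⁻¹⁶ W
In dBm: 10 log₁₀(4.85×10⁻¹⁶ / 10⁻³) = −123.1 dBm

−123.1 dBm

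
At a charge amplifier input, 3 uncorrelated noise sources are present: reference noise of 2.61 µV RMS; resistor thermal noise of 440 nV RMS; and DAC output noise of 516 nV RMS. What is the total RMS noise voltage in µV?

2.70 µV

Uncorrelated sources add in power (mean-square): V_tot = √(ΣV_i²)
V_tot = √[(2.61×10⁻⁶)² + (4.40×10⁻⁷)² + (5.16×10⁻⁷)²] = 2.70×10⁻⁶ V = 2.70 µV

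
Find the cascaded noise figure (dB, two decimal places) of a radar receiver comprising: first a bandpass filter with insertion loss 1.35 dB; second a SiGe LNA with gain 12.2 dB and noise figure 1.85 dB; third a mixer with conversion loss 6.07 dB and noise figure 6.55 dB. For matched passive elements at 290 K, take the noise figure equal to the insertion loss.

Convert to linear (a loss of L dB is a gain of −L dB): F_i = 10^(NF_i/10), G_i = 10^(G_i,dB/10)
  Stage 1: F_1 = 10^(1.35/10) = 1.365, G_1 = 10^(−1.35/10) = 0.7328
  Stage 2: F_2 = 10^(1.85/10) = 1.531, G_2 = 10^(12.2/10) = 16.60
  Stage 3: F_3 = 10^(6.55/10) = 4.519, G_3 = 10^(−6.07/10) = 0.2472
Friis cascade:
  F = 1.365 + (1.531 − 1)/0.7328 + (4.519 − 1)/12.16 = 2.379
NF = 10 log₁₀(2.379) = 3.76 dB

3.76 dB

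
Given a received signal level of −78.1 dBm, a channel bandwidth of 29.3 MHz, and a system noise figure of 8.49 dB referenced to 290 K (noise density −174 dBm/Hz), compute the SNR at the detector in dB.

Noise floor: N = −174 + 10 log₁₀(B) + NF
10 log₁₀(2.93×10⁷) = 74.67 dB
N = −174 + 74.67 + 8.49 = −90.84 dBm
SNR = P_sig − N = −78.1 − (−90.84) = 12.74 dB → 12.7 dB

12.7 dB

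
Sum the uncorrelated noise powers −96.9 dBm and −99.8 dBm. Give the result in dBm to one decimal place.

−95.1 dBm

Convert to linear, add, convert back:
P₁ = 2.04×10⁻¹³ W, P₂ = 1.05×10⁻¹³ W
P_tot = 3.09×10⁻¹³ W → 10 log₁₀(P_tot / 10⁻³) = −95.1 dBm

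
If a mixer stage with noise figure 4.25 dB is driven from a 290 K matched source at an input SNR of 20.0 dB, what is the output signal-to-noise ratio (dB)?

15.75 dB

By definition F = SNR_in/SNR_out, so in dB: SNR_out = SNR_in − NF
SNR_out = 20.0 − 4.25 = 15.75 dB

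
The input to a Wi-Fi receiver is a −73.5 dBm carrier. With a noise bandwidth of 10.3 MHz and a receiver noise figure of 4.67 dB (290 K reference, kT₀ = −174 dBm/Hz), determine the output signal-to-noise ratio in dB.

25.7 dB

Noise floor: N = −174 + 10 log₁₀(B) + NF
10 log₁₀(1.03×10⁷) = 70.13 dB
N = −174 + 70.13 + 4.67 = −99.20 dBm
SNR = P_sig − N = −73.5 − (−99.20) = 25.70 dB → 25.7 dB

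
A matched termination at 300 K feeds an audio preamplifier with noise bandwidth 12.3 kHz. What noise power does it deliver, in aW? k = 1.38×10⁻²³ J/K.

P_n = kTB = 1.38×10⁻²³ × 300 × 1.23×10⁴ = 5.09×10⁻¹⁷ W = 50.9 aW

50.9 aW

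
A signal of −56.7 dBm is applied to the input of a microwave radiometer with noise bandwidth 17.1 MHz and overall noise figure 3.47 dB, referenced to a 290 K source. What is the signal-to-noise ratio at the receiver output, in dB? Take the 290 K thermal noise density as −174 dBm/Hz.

Noise floor: N = −174 + 10 log₁₀(B) + NF
10 log₁₀(1.71×10⁷) = 72.33 dB
N = −174 + 72.33 + 3.47 = −98.20 dBm
SNR = P_sig − N = −56.7 − (−98.20) = 41.50 dB → 41.5 dB

41.5 dB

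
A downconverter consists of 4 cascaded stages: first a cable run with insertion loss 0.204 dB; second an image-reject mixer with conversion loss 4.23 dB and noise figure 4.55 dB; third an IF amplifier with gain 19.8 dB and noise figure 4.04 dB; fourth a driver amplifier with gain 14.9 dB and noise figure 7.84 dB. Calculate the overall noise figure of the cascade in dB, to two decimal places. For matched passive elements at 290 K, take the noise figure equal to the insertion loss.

8.69 dB

Convert to linear (a loss of L dB is a gain of −L dB): F_i = 10^(NF_i/10), G_i = 10^(G_i,dB/10)
  Stage 1: F_1 = 10^(0.204/10) = 1.048, G_1 = 10^(−0.204/10) = 0.9541
  Stage 2: F_2 = 10^(4.55/10) = 2.851, G_2 = 10^(−4.23/10) = 0.3776
  Stage 3: F_3 = 10^(4.04/10) = 2.535, G_3 = 10^(19.8/10) = 95.50
  Stage 4: F_4 = 10^(7.84/10) = 6.081, G_4 = 10^(14.9/10) = 30.90
Friis cascade:
  F = 1.048 + (2.851 − 1)/0.9541 + (2.535 − 1)/0.3602 + (6.081 − 1)/34.40 = 7.397
NF = 10 log₁₀(7.397) = 8.69 dB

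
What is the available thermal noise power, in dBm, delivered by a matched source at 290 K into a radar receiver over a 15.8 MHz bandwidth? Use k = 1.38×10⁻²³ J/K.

P_n = kTB = 1.38×10⁻²³ × 290 × 1.58×10⁷ = 6.32×10⁻¹⁴ W
In dBm: 10 log₁₀(6.32×10⁻¹⁴ / 10⁻³) = −102.0 dBm

−102.0 dBm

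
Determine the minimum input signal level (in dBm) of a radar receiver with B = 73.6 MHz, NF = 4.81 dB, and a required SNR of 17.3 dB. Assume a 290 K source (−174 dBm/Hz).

Sensitivity = −174 + 10 log₁₀(B) + NF + SNR_min
= −174 + 78.67 + 4.81 + 17.3
= −73.22 dBm → −73.2 dBm

−73.2 dBm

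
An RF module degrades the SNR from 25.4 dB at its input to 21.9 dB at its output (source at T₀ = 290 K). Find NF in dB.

NF (dB) = SNR_in(dB) − SNR_out(dB) when the source is at T₀
NF = 25.4 − 21.9 = 3.5 dB

3.5 dB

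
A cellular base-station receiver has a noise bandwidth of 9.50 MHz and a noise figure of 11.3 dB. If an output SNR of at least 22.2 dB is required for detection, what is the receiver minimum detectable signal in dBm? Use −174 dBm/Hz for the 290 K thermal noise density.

−70.7 dBm

Sensitivity = −174 + 10 log₁₀(B) + NF + SNR_min
= −174 + 69.78 + 11.3 + 22.2
= −70.72 dBm → −70.7 dBm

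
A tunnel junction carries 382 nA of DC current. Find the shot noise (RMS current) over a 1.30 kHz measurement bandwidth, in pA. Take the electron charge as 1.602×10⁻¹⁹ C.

I_n = √(2qI·B)
2qI·B = 2 × 1.602×10⁻¹⁹ × 3.82×10⁻⁷ × 1.30×10³ = 1.59×10⁻²² A²
I_n = √(1.59×10⁻²²) = 1.26×10⁻¹¹ A = 12.6 pA

12.6 pA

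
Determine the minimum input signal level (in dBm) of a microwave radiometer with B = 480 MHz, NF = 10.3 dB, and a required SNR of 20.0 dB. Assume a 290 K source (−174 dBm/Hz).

Sensitivity = −174 + 10 log₁₀(B) + NF + SNR_min
= −174 + 86.81 + 10.3 + 20.0
= −56.89 dBm → −56.9 dBm

−56.9 dBm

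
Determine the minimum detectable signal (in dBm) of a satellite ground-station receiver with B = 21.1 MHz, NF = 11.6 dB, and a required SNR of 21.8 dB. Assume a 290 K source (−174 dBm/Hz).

−67.4 dBm

Sensitivity = −174 + 10 log₁₀(B) + NF + SNR_min
= −174 + 73.24 + 11.6 + 21.8
= −67.36 dBm → −67.4 dBm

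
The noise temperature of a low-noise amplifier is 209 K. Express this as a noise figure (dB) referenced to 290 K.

2.36 dB

F = 1 + T_e/T₀ = 1 + 209/290 = 1.72069
NF = 10 log₁₀(1.72069) = 2.36 dB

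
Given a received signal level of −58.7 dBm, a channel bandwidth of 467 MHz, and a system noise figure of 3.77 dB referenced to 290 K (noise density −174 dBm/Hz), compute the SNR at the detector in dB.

Noise floor: N = −174 + 10 log₁₀(B) + NF
10 log₁₀(4.67×10⁸) = 86.69 dB
N = −174 + 86.69 + 3.77 = −83.54 dBm
SNR = P_sig − N = −58.7 − (−83.54) = 24.84 dB → 24.8 dB

24.8 dB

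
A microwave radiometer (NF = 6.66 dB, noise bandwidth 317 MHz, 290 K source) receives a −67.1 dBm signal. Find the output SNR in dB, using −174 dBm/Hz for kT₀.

15.2 dB

Noise floor: N = −174 + 10 log₁₀(B) + NF
10 log₁₀(3.17×10⁸) = 85.01 dB
N = −174 + 85.01 + 6.66 = −82.33 dBm
SNR = P_sig − N = −67.1 − (−82.33) = 15.23 dB → 15.2 dB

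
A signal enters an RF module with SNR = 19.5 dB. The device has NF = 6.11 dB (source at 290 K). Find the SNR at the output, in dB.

By definition F = SNR_in/SNR_out, so in dB: SNR_out = SNR_in − NF
SNR_out = 19.5 − 6.11 = 13.39 dB

13.39 dB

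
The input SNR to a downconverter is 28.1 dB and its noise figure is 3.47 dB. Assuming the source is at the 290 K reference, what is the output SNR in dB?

24.63 dB

By definition F = SNR_in/SNR_out, so in dB: SNR_out = SNR_in − NF
SNR_out = 28.1 − 3.47 = 24.63 dB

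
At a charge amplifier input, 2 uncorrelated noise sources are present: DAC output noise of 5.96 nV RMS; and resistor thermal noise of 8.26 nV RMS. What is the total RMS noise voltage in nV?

10.2 nV

Uncorrelated sources add in power (mean-square): V_tot = √(ΣV_i²)
V_tot = √[(5.96×10⁻⁹)² + (8.26×10⁻⁹)²] = 1.02×10⁻⁸ V = 10.2 nV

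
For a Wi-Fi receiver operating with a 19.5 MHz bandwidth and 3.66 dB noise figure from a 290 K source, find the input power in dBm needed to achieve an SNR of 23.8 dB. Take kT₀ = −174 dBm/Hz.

Sensitivity = −174 + 10 log₁₀(B) + NF + SNR_min
= −174 + 72.9 + 3.66 + 23.8
= −73.64 dBm → −73.6 dBm

−73.6 dBm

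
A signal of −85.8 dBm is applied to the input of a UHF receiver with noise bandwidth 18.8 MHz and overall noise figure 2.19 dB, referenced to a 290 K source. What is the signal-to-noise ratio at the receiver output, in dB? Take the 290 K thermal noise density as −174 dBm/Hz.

Noise floor: N = −174 + 10 log₁₀(B) + NF
10 log₁₀(1.88×10⁷) = 72.74 dB
N = −174 + 72.74 + 2.19 = −99.07 dBm
SNR = P_sig − N = −85.8 − (−99.07) = 13.27 dB → 13.3 dB

13.3 dB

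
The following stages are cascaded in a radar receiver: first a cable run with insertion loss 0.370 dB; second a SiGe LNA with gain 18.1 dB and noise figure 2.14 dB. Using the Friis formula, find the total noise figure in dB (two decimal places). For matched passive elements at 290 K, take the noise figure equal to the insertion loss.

Convert to linear (a loss of L dB is a gain of −L dB): F_i = 10^(NF_i/10), G_i = 10^(G_i,dB/10)
  Stage 1: F_1 = 10^(0.370/10) = 1.089, G_1 = 10^(−0.370/10) = 0.9183
  Stage 2: F_2 = 10^(2.14/10) = 1.637, G_2 = 10^(18.1/10) = 64.57
Friis cascade:
  F = 1.089 + (1.637 − 1)/0.9183 = 1.782
NF = 10 log₁₀(1.782) = 2.51 dB

2.51 dB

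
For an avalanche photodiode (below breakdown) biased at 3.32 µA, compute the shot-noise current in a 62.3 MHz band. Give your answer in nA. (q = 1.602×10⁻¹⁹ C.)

8.14 nA

I_n = √(2qI·B)
2qI·B = 2 × 1.602×10⁻¹⁹ × 3.32×10⁻⁶ × 6.23×10⁷ = 6.63×10⁻¹⁷ A²
I_n = √(6.63×10⁻¹⁷) = 8.14×10⁻⁹ A = 8.14 nA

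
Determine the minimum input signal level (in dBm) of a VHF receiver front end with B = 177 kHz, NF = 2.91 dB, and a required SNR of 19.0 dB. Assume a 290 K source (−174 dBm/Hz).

−99.6 dBm

Sensitivity = −174 + 10 log₁₀(B) + NF + SNR_min
= −174 + 52.48 + 2.91 + 19.0
= −99.61 dBm → −99.6 dBm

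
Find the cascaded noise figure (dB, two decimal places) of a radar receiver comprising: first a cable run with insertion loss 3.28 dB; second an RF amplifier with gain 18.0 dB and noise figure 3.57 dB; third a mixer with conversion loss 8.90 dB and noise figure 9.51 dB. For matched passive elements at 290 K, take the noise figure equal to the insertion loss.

7.08 dB

Convert to linear (a loss of L dB is a gain of −L dB): F_i = 10^(NF_i/10), G_i = 10^(G_i,dB/10)
  Stage 1: F_1 = 10^(3.28/10) = 2.128, G_1 = 10^(−3.28/10) = 0.4699
  Stage 2: F_2 = 10^(3.57/10) = 2.275, G_2 = 10^(18.0/10) = 63.10
  Stage 3: F_3 = 10^(9.51/10) = 8.933, G_3 = 10^(−8.90/10) = 0.1288
Friis cascade:
  F = 2.128 + (2.275 − 1)/0.4699 + (8.933 − 1)/29.65 = 5.109
NF = 10 log₁₀(5.109) = 7.08 dB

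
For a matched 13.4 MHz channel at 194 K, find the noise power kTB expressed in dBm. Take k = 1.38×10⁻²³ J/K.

P_n = kTB = 1.38×10⁻²³ × 194 × 1.34×10⁷ = 3.59×10⁻¹⁴ W
In dBm: 10 log₁₀(3.59×10⁻¹⁴ / 10⁻³) = −104.5 dBm

−104.5 dBm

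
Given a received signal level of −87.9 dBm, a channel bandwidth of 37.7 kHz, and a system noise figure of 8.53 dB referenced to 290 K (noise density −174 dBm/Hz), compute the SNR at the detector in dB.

31.8 dB

Noise floor: N = −174 + 10 log₁₀(B) + NF
10 log₁₀(3.77×10⁴) = 45.76 dB
N = −174 + 45.76 + 8.53 = −119.71 dBm
SNR = P_sig − N = −87.9 − (−119.71) = 31.81 dB → 31.8 dB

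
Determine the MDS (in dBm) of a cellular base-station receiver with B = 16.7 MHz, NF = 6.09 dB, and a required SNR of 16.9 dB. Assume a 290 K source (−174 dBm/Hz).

−78.8 dBm

Sensitivity = −174 + 10 log₁₀(B) + NF + SNR_min
= −174 + 72.23 + 6.09 + 16.9
= −78.78 dBm → −78.8 dBm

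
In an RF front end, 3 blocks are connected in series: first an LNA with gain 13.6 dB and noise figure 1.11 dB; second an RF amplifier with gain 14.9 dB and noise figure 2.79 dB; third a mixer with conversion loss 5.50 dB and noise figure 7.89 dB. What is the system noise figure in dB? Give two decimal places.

1.26 dB

Convert to linear (a loss of L dB is a gain of −L dB): F_i = 10^(NF_i/10), G_i = 10^(G_i,dB/10)
  Stage 1: F_1 = 10^(1.11/10) = 1.291, G_1 = 10^(13.6/10) = 22.91
  Stage 2: F_2 = 10^(2.79/10) = 1.901, G_2 = 10^(14.9/10) = 30.90
  Stage 3: F_3 = 10^(7.89/10) = 6.152, G_3 = 10^(−5.50/10) = 0.2818
Friis cascade:
  F = 1.291 + (1.901 − 1)/22.91 + (6.152 − 1)/707.9 = 1.338
NF = 10 log₁₀(1.338) = 1.26 dB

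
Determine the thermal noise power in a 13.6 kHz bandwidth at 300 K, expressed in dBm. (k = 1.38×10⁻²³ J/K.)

P_n = kTB = 1.38×10⁻²³ × 300 × 1.36×10⁴ = 5.63×10⁻¹⁷ W
In dBm: 10 log₁₀(5.63×10⁻¹⁷ / 10⁻³) = −132.5 dBm

−132.5 dBm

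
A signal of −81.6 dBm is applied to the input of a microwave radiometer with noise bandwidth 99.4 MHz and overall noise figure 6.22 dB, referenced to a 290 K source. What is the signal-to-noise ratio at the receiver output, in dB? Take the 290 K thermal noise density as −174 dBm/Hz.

6.2 dB

Noise floor: N = −174 + 10 log₁₀(B) + NF
10 log₁₀(9.94×10⁷) = 79.97 dB
N = −174 + 79.97 + 6.22 = −87.81 dBm
SNR = P_sig − N = −81.6 − (−87.81) = 6.21 dB → 6.2 dB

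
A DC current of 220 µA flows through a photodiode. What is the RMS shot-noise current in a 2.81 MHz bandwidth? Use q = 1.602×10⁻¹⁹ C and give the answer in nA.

I_n = √(2qI·B)
2qI·B = 2 × 1.602×10⁻¹⁹ × 2.20×10⁻⁴ × 2.81×10⁶ = 1.98×10⁻¹⁶ A²
I_n = √(1.98×10⁻¹⁶) = 1.41×10⁻⁸ A = 14.1 nA

14.1 nA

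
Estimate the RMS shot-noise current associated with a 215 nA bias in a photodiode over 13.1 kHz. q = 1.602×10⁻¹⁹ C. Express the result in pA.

I_n = √(2qI·B)
2qI·B = 2 × 1.602×10⁻¹⁹ × 2.15×10⁻⁷ × 1.31×10⁴ = 9.02×10⁻²² A²
I_n = √(9.02×10⁻²²) = 3.00×10⁻¹¹ A = 30.0 pA

30.0 pA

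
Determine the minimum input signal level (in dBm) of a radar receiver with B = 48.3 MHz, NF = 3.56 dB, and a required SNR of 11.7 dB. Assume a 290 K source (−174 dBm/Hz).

−81.9 dBm

Sensitivity = −174 + 10 log₁₀(B) + NF + SNR_min
= −174 + 76.84 + 3.56 + 11.7
= −81.90 dBm → −81.9 dBm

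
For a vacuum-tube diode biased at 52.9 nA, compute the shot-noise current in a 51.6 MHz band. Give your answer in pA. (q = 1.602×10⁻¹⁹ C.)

I_n = √(2qI·B)
2qI·B = 2 × 1.602×10⁻¹⁹ × 5.29×10⁻⁸ × 5.16×10⁷ = 8.75×10⁻¹⁹ A²
I_n = √(8.75×10⁻¹⁹) = 9.35×10⁻¹⁰ A = 935 pA

935 pA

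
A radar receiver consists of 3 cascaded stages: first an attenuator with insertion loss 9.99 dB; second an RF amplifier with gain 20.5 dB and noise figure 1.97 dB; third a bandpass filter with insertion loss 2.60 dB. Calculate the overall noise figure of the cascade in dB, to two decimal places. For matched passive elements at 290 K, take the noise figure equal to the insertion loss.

11.98 dB

Convert to linear (a loss of L dB is a gain of −L dB): F_i = 10^(NF_i/10), G_i = 10^(G_i,dB/10)
  Stage 1: F_1 = 10^(9.99/10) = 9.977, G_1 = 10^(−9.99/10) = 0.1002
  Stage 2: F_2 = 10^(1.97/10) = 1.574, G_2 = 10^(20.5/10) = 112.2
  Stage 3: F_3 = 10^(2.60/10) = 1.820, G_3 = 10^(−2.60/10) = 0.5495
Friis cascade:
  F = 9.977 + (1.574 − 1)/0.1002 + (1.820 − 1)/11.25 = 15.78
NF = 10 log₁₀(15.78) = 11.98 dB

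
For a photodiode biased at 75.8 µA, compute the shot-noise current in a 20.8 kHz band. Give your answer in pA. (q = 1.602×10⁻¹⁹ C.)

711 pA

I_n = √(2qI·B)
2qI·B = 2 × 1.602×10⁻¹⁹ × 7.58×10⁻⁵ × 2.08×10⁴ = 5.05×10⁻¹⁹ A²
I_n = √(5.05×10⁻¹⁹) = 7.11×10⁻¹⁰ A = 711 pA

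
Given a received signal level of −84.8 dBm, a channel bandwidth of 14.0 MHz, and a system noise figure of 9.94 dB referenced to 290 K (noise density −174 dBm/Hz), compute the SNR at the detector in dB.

Noise floor: N = −174 + 10 log₁₀(B) + NF
10 log₁₀(1.40×10⁷) = 71.46 dB
N = −174 + 71.46 + 9.94 = −92.60 dBm
SNR = P_sig − N = −84.8 − (−92.60) = 7.80 dB → 7.8 dB

7.8 dB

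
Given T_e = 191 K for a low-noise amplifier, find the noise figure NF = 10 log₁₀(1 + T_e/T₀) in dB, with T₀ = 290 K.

2.20 dB

F = 1 + T_e/T₀ = 1 + 191/290 = 1.65862
NF = 10 log₁₀(1.65862) = 2.20 dB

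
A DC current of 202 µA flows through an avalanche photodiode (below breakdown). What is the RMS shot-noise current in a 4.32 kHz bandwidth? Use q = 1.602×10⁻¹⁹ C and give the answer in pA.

I_n = √(2qI·B)
2qI·B = 2 × 1.602×10⁻¹⁹ × 2.02×10⁻⁴ × 4.32×10³ = 2.80×10⁻¹⁹ A²
I_n = √(2.80×10⁻¹⁹) = 5.29×10⁻¹⁰ A = 529 pA

529 pA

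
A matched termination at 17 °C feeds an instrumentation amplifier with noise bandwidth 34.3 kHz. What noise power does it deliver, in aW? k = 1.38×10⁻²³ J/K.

137 aW

T = 17 °C + 273.15 = 290.15 K
P_n = kTB = 1.38×10⁻²³ × 290.15 × 3.43×10⁴ = 1.37×10⁻¹⁶ W = 137 aW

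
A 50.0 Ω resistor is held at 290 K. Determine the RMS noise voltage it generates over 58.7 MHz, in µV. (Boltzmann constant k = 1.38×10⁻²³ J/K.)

V_n = √(4kTRB)
4kTRB = 4 × 1.38×10⁻²³ × 290 × 5.00×10¹ × 5.87×10⁷ = 4.70×10⁻¹¹ V²
V_n = √(4.70×10⁻¹¹) = 6.85×10⁻⁶ V = 6.85 µV

6.85 µV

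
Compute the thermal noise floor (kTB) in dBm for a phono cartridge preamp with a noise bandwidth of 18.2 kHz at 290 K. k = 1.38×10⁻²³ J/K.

−131.4 dBm

P_n = kTB = 1.38×10⁻²³ × 290 × 1.82×10⁴ = 7.28×10⁻¹⁷ W
In dBm: 10 log₁₀(7.28×10⁻¹⁷ / 10⁻³) = −131.4 dBm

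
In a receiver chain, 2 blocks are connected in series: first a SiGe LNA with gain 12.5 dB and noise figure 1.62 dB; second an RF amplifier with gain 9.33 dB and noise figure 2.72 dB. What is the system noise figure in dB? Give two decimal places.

1.76 dB

Convert to linear (a loss of L dB is a gain of −L dB): F_i = 10^(NF_i/10), G_i = 10^(G_i,dB/10)
  Stage 1: F_1 = 10^(1.62/10) = 1.452, G_1 = 10^(12.5/10) = 17.78
  Stage 2: F_2 = 10^(2.72/10) = 1.871, G_2 = 10^(9.33/10) = 8.570
Friis cascade:
  F = 1.452 + (1.871 − 1)/17.78 = 1.501
NF = 10 log₁₀(1.501) = 1.76 dB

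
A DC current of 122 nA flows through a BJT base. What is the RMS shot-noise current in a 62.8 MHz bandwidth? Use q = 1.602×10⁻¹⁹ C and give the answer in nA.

1.57 nA

I_n = √(2qI·B)
2qI·B = 2 × 1.602×10⁻¹⁹ × 1.22×10⁻⁷ × 6.28×10⁷ = 2.45×10⁻¹⁸ A²
I_n = √(2.45×10⁻¹⁸) = 1.57×10⁻⁹ A = 1.57 nA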